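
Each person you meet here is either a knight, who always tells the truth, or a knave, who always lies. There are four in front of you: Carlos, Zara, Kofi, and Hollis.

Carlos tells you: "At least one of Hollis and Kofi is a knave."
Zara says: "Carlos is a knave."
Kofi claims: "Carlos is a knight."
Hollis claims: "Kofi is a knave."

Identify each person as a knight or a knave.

Consider Carlos. Suppose Carlos is a knave.
Then no assignment of the remaining roles makes every statement match its speaker's type — contradiction.
So Carlos is a knight.
With that fixed, Zara's statement is false, so Zara is a knave.
With that fixed, Kofi's statement is true, so Kofi is a knight.
With that fixed, Hollis's statement is false, so Hollis is a knave.

Carlos: knight, Zara: knave, Kofi: knight, Hollis: knave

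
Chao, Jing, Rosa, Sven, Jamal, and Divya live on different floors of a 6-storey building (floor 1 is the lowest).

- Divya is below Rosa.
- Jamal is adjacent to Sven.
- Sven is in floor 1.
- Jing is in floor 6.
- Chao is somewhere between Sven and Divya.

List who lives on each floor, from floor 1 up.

Sven, Jamal, Chao, Divya, Rosa, Jing

From clue 1: Rosa is in {2,3,4,5,6}.
From clues 1–3: Sven → floor 1, Jamal → floor 2.
From clues 1–4: Jing → floor 6.
From clues 1–5: Chao → floor 3, Divya → floor 4, Rosa → floor 5.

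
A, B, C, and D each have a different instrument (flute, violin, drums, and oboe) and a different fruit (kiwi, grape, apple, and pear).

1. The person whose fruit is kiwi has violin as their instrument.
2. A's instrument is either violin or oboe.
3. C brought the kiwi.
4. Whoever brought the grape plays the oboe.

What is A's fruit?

With clues 1–3, kiwi is impossible for A's fruit.
With clues 1–4, apple and pear are impossible for A's fruit.
That leaves grape.

grape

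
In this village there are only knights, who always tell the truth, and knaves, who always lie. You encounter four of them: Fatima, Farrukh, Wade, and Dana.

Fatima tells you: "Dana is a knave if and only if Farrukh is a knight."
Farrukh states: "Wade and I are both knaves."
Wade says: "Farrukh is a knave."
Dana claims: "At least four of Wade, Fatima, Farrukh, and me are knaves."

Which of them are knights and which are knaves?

Fatima: knave, Farrukh: knave, Wade: knight, Dana: knave

Consider Fatima. Suppose Fatima is a knight.
Then no assignment of the remaining roles makes every statement match its speaker's type — contradiction.
So Fatima is a knave.
Consider Farrukh. Suppose Farrukh is a knight.
Then Farrukh's own statement would have to be true, but it can't be — contradiction.
So Farrukh is a knave.
With that fixed, Wade's statement is true, so Wade is a knight.
With that fixed, Dana's statement is false, so Dana is a knave.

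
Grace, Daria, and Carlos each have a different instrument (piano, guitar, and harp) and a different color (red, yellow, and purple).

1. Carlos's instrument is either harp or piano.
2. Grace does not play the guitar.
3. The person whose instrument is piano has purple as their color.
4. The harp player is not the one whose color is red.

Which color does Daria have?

red

With clues 1–3, purple is impossible for Daria's color.
With clues 1–4, yellow is impossible for Daria's color.
That leaves red.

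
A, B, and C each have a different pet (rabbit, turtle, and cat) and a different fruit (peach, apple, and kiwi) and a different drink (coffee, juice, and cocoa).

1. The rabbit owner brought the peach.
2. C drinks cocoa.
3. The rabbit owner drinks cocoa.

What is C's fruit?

With clues 1–3, apple and kiwi are impossible for C's fruit.
That leaves peach.

peach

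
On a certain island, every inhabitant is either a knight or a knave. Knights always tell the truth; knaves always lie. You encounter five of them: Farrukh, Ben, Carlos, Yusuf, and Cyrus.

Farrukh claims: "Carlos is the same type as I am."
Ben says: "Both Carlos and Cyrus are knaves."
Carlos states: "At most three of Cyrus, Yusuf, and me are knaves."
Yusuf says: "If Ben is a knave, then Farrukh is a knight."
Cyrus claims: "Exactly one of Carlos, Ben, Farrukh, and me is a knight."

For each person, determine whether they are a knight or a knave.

Farrukh: knight, Ben: knave, Carlos: knight, Yusuf: knight, Cyrus: knave

Regardless of anyone's role, Carlos's statement is true, so Carlos is a knight.
With that fixed, Ben's statement is false, so Ben is a knave.
Consider Farrukh. Suppose Farrukh is a knave.
Then whichever role Cyrus has, Cyrus's statement has the wrong truth value — contradiction.
So Farrukh is a knight.
With that fixed, Yusuf's statement is true, so Yusuf is a knight.
With that fixed, Cyrus's statement is false, so Cyrus is a knave.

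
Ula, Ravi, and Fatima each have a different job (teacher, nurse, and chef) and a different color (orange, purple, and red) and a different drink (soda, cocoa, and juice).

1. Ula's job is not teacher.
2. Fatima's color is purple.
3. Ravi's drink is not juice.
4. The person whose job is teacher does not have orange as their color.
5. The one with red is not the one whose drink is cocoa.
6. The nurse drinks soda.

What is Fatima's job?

With clues 1–6, chef and nurse are impossible for Fatima's job.
That leaves teacher.

teacher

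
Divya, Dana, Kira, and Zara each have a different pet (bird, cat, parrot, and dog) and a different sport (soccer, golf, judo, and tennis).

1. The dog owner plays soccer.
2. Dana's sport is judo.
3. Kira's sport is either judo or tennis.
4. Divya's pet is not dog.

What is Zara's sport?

soccer

With clues 1–2, judo is impossible for Zara's sport.
With clues 1–3, tennis is impossible for Zara's sport.
With clues 1–4, golf is impossible for Zara's sport.
That leaves soccer.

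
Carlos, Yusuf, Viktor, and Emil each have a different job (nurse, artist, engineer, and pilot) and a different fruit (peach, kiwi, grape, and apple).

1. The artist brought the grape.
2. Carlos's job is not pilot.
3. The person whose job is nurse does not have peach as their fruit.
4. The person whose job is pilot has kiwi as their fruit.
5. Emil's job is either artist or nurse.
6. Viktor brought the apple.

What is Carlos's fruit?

peach

With clues 1–4, kiwi is impossible for Carlos's fruit.
With clues 1–6, apple and grape are impossible for Carlos's fruit.
That leaves peach.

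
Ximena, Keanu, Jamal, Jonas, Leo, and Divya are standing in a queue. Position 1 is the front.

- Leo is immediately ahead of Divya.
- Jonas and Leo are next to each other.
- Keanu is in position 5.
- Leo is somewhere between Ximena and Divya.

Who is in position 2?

With clues 1–2, Divya is ruled out for position 2.
With clues 1–3, Jamal, Keanu, and Ximena are ruled out for position 2.
With clues 1–4, Leo is ruled out for position 2.
So position 2 is Jonas.

Jonas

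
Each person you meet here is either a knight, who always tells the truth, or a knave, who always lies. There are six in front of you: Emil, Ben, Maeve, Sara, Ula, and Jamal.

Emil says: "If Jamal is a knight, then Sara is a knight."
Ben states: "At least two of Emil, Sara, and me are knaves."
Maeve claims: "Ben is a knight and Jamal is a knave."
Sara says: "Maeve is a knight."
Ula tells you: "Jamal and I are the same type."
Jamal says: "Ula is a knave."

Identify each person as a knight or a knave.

Consider Emil. Suppose Emil is a knight.
Then no assignment of the remaining roles makes every statement match its speaker's type — contradiction.
So Emil is a knave.
Consider Ben. Suppose Ben is a knave.
Then Ben's own statement would have to be false, but it can't be — contradiction.
So Ben is a knight.
Consider Maeve. Suppose Maeve is a knight.
Then no assignment of the remaining roles makes every statement match its speaker's type — contradiction.
So Maeve is a knave.
With that fixed, Sara's statement is false, so Sara is a knave.
Consider Ula. Suppose Ula is a knight.
Then no assignment of the remaining roles makes every statement match its speaker's type — contradiction.
So Ula is a knave.
With that fixed, Jamal's statement is true, so Jamal is a knight.

Emil: knave, Ben: knight, Maeve: knave, Sara: knave, Ula: knave, Jamal: knight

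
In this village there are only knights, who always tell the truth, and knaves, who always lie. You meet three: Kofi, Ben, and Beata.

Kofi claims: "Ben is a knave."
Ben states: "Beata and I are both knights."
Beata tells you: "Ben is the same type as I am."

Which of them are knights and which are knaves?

Consider Kofi. Suppose Kofi is a knight.
Then no assignment of the remaining roles makes every statement match its speaker's type — contradiction.
So Kofi is a knave.
Consider Ben. Suppose Ben is a knave.
Then Kofi's statement comes out true, contradicting Kofi being a knave.
So Ben is a knight.
Consider Beata. Suppose Beata is a knave.
Then Ben's statement comes out false, contradicting Ben being a knight.
So Beata is a knight.

Kofi: knave, Ben: knight, Beata: knight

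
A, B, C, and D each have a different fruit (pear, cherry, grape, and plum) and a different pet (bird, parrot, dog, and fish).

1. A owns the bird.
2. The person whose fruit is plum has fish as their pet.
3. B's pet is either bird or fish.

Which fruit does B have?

plum

With clues 1–3, cherry, grape, and pear are impossible for B's fruit.
That leaves plum.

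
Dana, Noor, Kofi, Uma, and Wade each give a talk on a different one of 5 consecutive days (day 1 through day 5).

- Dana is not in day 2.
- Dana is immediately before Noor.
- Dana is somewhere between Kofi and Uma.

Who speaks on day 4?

Noor

With clues 1–3, Dana, Kofi, Uma, and Wade are ruled out for day 4.
So day 4 is Noor.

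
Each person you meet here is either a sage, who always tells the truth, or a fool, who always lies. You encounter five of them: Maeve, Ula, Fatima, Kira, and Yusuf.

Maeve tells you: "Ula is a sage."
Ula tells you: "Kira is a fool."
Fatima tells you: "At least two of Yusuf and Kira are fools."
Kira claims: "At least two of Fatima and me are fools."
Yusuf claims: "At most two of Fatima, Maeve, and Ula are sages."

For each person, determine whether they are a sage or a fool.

Maeve: sage, Ula: sage, Fatima: sage, Kira: fool, Yusuf: fool

Consider Maeve. Suppose Maeve is a fool.
Then no assignment of the remaining roles makes every statement match its speaker's type — contradiction.
So Maeve is a sage.
Consider Ula. Suppose Ula is a fool.
Then Maeve's statement comes out false, contradicting Maeve being a sage.
So Ula is a sage.
Consider Fatima. Suppose Fatima is a fool.
Then whichever role Kira has, Kira's statement has the wrong truth value — contradiction.
So Fatima is a sage.
With that fixed, Kira's statement is false, so Kira is a fool.
With that fixed, Yusuf's statement is false, so Yusuf is a fool.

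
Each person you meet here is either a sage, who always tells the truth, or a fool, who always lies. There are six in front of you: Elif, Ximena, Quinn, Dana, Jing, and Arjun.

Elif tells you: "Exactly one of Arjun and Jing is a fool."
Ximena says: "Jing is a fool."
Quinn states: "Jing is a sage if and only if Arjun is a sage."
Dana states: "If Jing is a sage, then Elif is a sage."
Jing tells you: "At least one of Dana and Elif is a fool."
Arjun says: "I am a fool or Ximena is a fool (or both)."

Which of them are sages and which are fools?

Elif: fool, Ximena: fool, Quinn: sage, Dana: fool, Jing: sage, Arjun: sage

Consider Elif. Suppose Elif is a sage.
Then no assignment of the remaining roles makes every statement match its speaker's type — contradiction.
So Elif is a fool.
With that fixed, Jing's statement is true, so Jing is a sage.
With that fixed, Ximena's statement is false, so Ximena is a fool.
With that fixed, Dana's statement is false, so Dana is a fool.
With that fixed, Arjun's statement is true, so Arjun is a sage.
With that fixed, Quinn's statement is true, so Quinn is a sage.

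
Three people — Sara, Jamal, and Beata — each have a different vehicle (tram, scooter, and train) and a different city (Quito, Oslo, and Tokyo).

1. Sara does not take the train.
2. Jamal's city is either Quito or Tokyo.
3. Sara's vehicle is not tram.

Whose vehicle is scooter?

Sara

With clues 1–3, Beata and Jamal are impossible for the one with vehicle scooter.
That leaves Sara.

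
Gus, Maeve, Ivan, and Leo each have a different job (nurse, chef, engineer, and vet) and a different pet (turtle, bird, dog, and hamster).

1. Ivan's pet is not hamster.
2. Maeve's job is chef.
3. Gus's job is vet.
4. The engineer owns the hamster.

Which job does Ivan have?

With clues 1–2, chef is impossible for Ivan's job.
With clues 1–3, vet is impossible for Ivan's job.
With clues 1–4, engineer is impossible for Ivan's job.
That leaves nurse.

nurse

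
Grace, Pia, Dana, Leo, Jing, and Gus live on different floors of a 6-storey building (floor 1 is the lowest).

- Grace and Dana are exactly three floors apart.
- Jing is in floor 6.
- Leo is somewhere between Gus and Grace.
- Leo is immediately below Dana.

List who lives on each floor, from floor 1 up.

Grace, Pia, Leo, Dana, Gus, Jing

From clues 1–2: Jing → floor 6.
From clues 1–3: Leo is in {2,3,4}.
From clues 1–4: Grace → floor 1, Pia → floor 2, Leo → floor 3, Dana → floor 4, Gus → floor 5.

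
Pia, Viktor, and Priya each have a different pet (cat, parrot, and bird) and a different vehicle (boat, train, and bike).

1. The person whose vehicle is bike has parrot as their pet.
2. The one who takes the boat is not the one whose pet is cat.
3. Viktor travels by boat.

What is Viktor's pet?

With clues 1–3, cat and parrot are impossible for Viktor's pet.
That leaves bird.

bird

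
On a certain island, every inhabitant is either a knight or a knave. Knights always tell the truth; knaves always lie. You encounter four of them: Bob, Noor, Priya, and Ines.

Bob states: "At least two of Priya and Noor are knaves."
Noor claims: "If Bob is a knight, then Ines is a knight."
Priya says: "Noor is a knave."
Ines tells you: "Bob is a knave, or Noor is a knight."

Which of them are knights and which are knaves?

Consider Bob. Suppose Bob is a knight.
Then no assignment of the remaining roles makes every statement match its speaker's type — contradiction.
So Bob is a knave.
With that fixed, Noor's statement is true, so Noor is a knight.
With that fixed, Priya's statement is false, so Priya is a knave.
With that fixed, Ines's statement is true, so Ines is a knight.

Bob: knave, Noor: knight, Priya: knave, Ines: knight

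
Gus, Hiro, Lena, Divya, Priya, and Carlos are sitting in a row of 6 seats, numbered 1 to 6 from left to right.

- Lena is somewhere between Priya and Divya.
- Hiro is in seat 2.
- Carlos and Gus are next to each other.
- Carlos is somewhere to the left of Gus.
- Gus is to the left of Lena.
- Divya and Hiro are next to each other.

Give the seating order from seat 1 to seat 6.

From clue 1: Lena is in {2,3,4,5}.
From clues 1–2: Hiro → seat 2.
From clues 1–3: Lena is in {3,5}.
From clues 1–5: Carlos → seat 3, Gus → seat 4, Lena → seat 5.
From clues 1–6: Divya → seat 1, Priya → seat 6.

Divya, Hiro, Carlos, Gus, Lena, Priya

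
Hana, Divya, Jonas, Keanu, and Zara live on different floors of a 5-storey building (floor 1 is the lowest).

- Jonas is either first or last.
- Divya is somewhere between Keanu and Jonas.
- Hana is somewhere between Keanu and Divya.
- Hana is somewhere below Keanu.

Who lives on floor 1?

Jonas

With clues 1–2, Divya is ruled out for floor 1.
With clues 1–3, Hana is ruled out for floor 1.
With clues 1–4, Keanu and Zara are ruled out for floor 1.
So floor 1 is Jonas.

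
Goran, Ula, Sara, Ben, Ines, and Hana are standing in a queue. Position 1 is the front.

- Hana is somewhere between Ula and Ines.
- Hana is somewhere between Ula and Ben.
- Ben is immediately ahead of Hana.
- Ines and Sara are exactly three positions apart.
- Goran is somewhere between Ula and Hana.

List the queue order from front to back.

From clue 1: Hana is in {2,3,4,5}.
From clues 1–3: Ula is in {4,5,6}.
From clues 1–4: Ula is in {5,6}.
From clues 1–5: Ines → position 1, Ben → position 2, Hana → position 3, Sara → position 4, Goran → position 5, Ula → position 6.

Ines, Ben, Hana, Sara, Goran, Ula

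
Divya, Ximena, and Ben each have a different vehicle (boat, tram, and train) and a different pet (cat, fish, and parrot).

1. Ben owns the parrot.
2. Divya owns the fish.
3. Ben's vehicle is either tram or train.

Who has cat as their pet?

Ximena

Clue 1 rules out Ben for the one with pet cat.
With clues 1–2, Divya is impossible for the one with pet cat.
That leaves Ximena.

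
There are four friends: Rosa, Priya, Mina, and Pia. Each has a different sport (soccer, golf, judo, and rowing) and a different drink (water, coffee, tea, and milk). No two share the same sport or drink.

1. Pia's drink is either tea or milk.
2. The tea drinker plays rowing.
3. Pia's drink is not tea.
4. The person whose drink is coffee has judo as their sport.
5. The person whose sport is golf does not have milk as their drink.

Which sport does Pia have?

With clues 1–3, rowing is impossible for Pia's sport.
With clues 1–4, judo is impossible for Pia's sport.
With clues 1–5, golf is impossible for Pia's sport.
That leaves soccer.

soccer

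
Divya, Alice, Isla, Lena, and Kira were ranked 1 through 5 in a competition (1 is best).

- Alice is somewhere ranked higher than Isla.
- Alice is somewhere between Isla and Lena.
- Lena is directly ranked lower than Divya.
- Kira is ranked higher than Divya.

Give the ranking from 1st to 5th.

Kira, Divya, Lena, Alice, Isla

From clue 1: Alice is in {1,2,3,4}.
From clues 1–2: Alice is in {2,3,4}.
From clues 1–3: Divya is in {1,2}.
From clues 1–4: Kira → rank 1, Divya → rank 2, Lena → rank 3, Alice → rank 4, Isla → rank 5.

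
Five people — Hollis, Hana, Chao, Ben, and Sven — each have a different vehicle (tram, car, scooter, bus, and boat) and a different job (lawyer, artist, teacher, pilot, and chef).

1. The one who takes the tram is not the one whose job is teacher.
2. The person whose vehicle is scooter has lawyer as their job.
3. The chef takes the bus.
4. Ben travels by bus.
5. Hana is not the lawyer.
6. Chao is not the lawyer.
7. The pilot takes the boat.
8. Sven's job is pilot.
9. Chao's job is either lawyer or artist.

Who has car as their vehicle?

With clues 1–4, Ben is impossible for the one with vehicle car.
With clues 1–8, Hollis and Sven are impossible for the one with vehicle car.
With clues 1–9, Chao is impossible for the one with vehicle car.
That leaves Hana.

Hana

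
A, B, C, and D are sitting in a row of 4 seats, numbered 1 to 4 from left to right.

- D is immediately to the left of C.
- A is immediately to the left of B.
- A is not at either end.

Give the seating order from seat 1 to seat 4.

D, C, A, B

From clue 1: C is in {2,3,4}.
From clues 1–2: A is in {1,3}.
From clues 1–3: D → seat 1, C → seat 2, A → seat 3, B → seat 4.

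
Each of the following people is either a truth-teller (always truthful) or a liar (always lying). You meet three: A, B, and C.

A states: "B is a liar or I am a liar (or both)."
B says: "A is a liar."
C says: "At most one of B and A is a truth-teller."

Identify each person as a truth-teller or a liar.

Consider A. Suppose A is a liar.
Then A's own statement would have to be false, but it can't be — contradiction.
So A is a truth-teller.
With that fixed, B's statement is false, so B is a liar.
With that fixed, C's statement is true, so C is a truth-teller.

A: truth-teller, B: liar, C: truth-teller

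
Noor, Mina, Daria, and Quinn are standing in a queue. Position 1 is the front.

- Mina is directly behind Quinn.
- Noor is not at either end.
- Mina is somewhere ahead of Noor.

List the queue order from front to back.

From clue 1: Mina is in {2,3,4}.
From clues 1–2: Noor is in {2,3}.
From clues 1–3: Quinn → position 1, Mina → position 2, Noor → position 3, Daria → position 4.

Quinn, Mina, Noor, Daria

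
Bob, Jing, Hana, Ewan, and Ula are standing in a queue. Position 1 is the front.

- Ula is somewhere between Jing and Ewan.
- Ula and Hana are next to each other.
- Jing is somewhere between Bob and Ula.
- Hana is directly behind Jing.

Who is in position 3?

With clues 1–2, Bob, Ewan, and Jing are ruled out for position 3.
With clues 1–4, Ula is ruled out for position 3.
So position 3 is Hana.

Hana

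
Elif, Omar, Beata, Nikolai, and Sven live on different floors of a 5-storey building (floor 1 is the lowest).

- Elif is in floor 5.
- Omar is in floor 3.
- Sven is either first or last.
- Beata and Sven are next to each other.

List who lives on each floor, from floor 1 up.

Sven, Beata, Omar, Nikolai, Elif

From clue 1: Elif → floor 5.
From clues 1–2: Omar → floor 3.
From clues 1–3: Sven → floor 1.
From clues 1–4: Beata → floor 2, Nikolai → floor 4.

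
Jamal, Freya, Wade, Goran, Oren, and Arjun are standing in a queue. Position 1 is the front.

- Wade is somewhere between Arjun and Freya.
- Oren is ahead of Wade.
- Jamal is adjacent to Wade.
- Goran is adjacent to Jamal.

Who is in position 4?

With clues 1–3, Arjun, Freya, Goran, and Oren are ruled out for position 4.
With clues 1–4, Wade is ruled out for position 4.
So position 4 is Jamal.

Jamal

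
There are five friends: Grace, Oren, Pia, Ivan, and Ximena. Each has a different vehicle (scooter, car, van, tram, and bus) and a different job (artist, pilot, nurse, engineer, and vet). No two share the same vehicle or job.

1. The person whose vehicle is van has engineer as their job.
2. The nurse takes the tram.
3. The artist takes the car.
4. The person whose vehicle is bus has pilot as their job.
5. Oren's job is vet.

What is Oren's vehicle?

With clues 1–5, bus, car, tram, and van are impossible for Oren's vehicle.
That leaves scooter.

scooter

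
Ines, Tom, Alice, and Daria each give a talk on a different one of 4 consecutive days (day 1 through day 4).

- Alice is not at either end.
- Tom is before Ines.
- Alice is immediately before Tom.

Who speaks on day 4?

With clue 1, Alice is ruled out for day 4.
With clues 1–2, Tom is ruled out for day 4.
With clues 1–3, Daria is ruled out for day 4.
So day 4 is Ines.

Ines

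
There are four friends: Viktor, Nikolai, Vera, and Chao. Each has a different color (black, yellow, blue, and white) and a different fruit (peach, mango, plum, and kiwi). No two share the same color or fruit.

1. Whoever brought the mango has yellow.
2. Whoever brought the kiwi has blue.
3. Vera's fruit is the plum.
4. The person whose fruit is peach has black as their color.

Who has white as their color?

Vera

With clues 1–4, Chao, Nikolai, and Viktor are impossible for the one with color white.
That leaves Vera.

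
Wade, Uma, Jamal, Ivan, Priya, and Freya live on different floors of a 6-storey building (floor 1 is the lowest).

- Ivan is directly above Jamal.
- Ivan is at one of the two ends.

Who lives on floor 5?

Jamal

With clues 1–2, Freya, Ivan, Priya, Uma, and Wade are ruled out for floor 5.
So floor 5 is Jamal.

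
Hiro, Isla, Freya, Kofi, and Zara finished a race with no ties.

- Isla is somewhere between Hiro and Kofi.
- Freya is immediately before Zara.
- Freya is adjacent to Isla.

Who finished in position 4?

Zara

With clues 1–2, Hiro and Kofi are ruled out for place 4.
With clues 1–3, Freya and Isla are ruled out for place 4.
So place 4 is Zara.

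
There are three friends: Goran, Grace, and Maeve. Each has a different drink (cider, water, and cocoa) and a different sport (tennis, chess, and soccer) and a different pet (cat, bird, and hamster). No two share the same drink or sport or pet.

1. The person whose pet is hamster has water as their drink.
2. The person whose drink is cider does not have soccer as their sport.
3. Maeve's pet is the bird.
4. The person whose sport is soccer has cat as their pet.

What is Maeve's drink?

cider

With clues 1–3, water is impossible for Maeve's drink.
With clues 1–4, cocoa is impossible for Maeve's drink.
That leaves cider.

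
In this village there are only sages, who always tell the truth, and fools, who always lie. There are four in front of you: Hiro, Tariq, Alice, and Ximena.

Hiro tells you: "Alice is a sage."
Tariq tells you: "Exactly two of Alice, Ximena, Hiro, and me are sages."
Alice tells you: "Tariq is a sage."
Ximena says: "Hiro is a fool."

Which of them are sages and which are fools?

Hiro: fool, Tariq: fool, Alice: fool, Ximena: sage

Consider Hiro. Suppose Hiro is a sage.
Then no assignment of the remaining roles makes every statement match its speaker's type — contradiction.
So Hiro is a fool.
With that fixed, Ximena's statement is true, so Ximena is a sage.
Consider Tariq. Suppose Tariq is a sage.
Then no assignment of the remaining roles makes every statement match its speaker's type — contradiction.
So Tariq is a fool.
With that fixed, Alice's statement is false, so Alice is a fool.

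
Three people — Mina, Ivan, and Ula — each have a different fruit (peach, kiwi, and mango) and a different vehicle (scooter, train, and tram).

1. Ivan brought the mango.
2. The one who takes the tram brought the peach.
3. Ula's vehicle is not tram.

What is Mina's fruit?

Clue 1 rules out mango for Mina's fruit.
With clues 1–3, kiwi is impossible for Mina's fruit.
That leaves peach.

peach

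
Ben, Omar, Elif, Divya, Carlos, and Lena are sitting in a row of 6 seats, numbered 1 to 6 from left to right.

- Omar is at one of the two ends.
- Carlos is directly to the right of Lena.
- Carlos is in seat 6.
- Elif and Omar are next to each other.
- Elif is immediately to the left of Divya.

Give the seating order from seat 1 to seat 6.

From clue 1: Omar is in {1,6}.
From clues 1–3: Omar → seat 1, Lena → seat 5, Carlos → seat 6.
From clues 1–4: Elif → seat 2.
From clues 1–5: Divya → seat 3, Ben → seat 4.

Omar, Elif, Divya, Ben, Lena, Carlos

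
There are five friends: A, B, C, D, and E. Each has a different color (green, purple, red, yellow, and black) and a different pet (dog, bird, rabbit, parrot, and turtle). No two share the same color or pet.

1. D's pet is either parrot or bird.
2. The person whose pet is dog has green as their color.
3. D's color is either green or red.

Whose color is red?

D

With clues 1–3, A, B, C, and E are impossible for the one with color red.
That leaves D.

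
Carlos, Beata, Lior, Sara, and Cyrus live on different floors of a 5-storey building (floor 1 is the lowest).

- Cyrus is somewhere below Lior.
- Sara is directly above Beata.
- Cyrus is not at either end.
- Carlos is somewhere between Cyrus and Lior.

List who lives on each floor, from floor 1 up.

Beata, Sara, Cyrus, Carlos, Lior

From clue 1: Lior is in {2,3,4,5}.
From clues 1–2: Beata is in {1,2,3,4}.
From clues 1–3: Lior is in {3,4,5}.
From clues 1–4: Beata → floor 1, Sara → floor 2, Cyrus → floor 3, Carlos → floor 4, Lior → floor 5.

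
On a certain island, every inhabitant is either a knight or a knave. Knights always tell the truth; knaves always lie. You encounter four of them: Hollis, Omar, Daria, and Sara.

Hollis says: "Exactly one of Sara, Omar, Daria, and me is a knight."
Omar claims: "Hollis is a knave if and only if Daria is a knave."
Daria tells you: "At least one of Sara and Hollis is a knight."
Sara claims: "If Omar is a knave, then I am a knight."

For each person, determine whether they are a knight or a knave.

Consider Hollis. Suppose Hollis is a knight.
Then no assignment of the remaining roles makes every statement match its speaker's type — contradiction.
So Hollis is a knave.
Consider Omar. Suppose Omar is a knight.
Then no assignment of the remaining roles makes every statement match its speaker's type — contradiction.
So Omar is a knave.
Consider Daria. Suppose Daria is a knave.
Then Omar's statement comes out true, contradicting Omar being a knave.
So Daria is a knight.
Consider Sara. Suppose Sara is a knave.
Then Hollis's statement comes out true, contradicting Hollis being a knave.
So Sara is a knight.

Hollis: knave, Omar: knave, Daria: knight, Sara: knight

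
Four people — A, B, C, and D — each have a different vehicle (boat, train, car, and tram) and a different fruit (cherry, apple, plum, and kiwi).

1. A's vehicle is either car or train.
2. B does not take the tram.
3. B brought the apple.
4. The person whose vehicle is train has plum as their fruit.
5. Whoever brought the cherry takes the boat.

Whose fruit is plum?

With clues 1–3, B is impossible for the one with fruit plum.
With clues 1–5, C and D are impossible for the one with fruit plum.
That leaves A.

A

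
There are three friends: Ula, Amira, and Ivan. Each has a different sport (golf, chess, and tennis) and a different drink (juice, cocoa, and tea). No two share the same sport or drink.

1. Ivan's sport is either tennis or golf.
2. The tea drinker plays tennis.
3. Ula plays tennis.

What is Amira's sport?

chess

With clues 1–3, golf and tennis are impossible for Amira's sport.
That leaves chess.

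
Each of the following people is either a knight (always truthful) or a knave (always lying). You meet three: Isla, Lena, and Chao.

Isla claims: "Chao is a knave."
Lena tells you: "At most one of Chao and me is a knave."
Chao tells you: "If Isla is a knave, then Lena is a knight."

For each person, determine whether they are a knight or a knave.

Consider Isla. Suppose Isla is a knight.
Then no assignment of the remaining roles makes every statement match its speaker's type — contradiction.
So Isla is a knave.
Consider Lena. Suppose Lena is a knave.
Then no assignment of the remaining roles makes every statement match its speaker's type — contradiction.
So Lena is a knight.
With that fixed, Chao's statement is true, so Chao is a knight.

Isla: knave, Lena: knight, Chao: knight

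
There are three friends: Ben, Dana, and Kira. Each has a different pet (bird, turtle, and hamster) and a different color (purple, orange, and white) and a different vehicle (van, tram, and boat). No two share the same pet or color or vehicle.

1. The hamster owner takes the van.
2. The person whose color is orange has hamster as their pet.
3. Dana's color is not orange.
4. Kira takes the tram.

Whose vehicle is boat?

With clues 1–4, Ben and Kira are impossible for the one with vehicle boat.
That leaves Dana.

Dana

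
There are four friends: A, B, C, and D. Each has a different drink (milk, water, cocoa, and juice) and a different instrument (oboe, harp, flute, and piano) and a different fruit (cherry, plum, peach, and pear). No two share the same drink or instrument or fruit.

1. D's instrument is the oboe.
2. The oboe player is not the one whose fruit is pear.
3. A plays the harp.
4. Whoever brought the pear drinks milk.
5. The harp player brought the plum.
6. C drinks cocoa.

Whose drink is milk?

With clues 1–4, D is impossible for the one with drink milk.
With clues 1–5, A is impossible for the one with drink milk.
With clues 1–6, C is impossible for the one with drink milk.
That leaves B.

B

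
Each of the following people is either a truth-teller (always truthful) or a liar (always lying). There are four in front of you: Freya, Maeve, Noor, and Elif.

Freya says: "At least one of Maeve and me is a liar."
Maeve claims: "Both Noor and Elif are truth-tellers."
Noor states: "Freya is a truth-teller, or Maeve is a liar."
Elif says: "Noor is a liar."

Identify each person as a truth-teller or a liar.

Freya: truth-teller, Maeve: liar, Noor: truth-teller, Elif: liar

Consider Freya. Suppose Freya is a liar.
Then Freya's own statement would have to be false, but it can't be — contradiction.
So Freya is a truth-teller.
With that fixed, Noor's statement is true, so Noor is a truth-teller.
With that fixed, Elif's statement is false, so Elif is a liar.
With that fixed, Maeve's statement is false, so Maeve is a liar.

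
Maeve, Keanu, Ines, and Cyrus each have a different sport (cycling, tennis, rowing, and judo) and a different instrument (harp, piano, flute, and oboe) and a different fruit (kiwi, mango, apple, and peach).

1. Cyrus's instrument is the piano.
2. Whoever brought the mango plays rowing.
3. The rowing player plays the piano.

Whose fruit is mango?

Cyrus

With clues 1–3, Ines, Keanu, and Maeve are impossible for the one with fruit mango.
That leaves Cyrus.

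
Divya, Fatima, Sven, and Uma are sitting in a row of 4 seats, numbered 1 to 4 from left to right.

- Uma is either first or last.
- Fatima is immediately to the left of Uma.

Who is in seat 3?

With clue 1, Uma is ruled out for seat 3.
With clues 1–2, Divya and Sven are ruled out for seat 3.
So seat 3 is Fatima.

Fatima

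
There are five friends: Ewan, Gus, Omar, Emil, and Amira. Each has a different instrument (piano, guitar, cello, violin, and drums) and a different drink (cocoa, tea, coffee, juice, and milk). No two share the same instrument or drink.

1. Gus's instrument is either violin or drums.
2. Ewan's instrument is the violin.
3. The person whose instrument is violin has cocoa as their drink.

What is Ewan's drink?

cocoa

With clues 1–3, coffee, juice, milk, and tea are impossible for Ewan's drink.
That leaves cocoa.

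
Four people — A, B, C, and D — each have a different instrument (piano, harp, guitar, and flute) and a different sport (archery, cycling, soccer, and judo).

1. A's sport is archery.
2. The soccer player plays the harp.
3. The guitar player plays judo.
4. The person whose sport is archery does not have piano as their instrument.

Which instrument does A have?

With clues 1–2, harp is impossible for A's instrument.
With clues 1–3, guitar is impossible for A's instrument.
With clues 1–4, piano is impossible for A's instrument.
That leaves flute.

flute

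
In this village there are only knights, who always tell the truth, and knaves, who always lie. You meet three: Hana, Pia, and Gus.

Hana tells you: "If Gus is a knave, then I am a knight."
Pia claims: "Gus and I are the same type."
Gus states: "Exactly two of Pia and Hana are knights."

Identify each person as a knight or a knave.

Hana: knight, Pia: knight, Gus: knight

Consider Hana. Suppose Hana is a knave.
Then no assignment of the remaining roles makes every statement match its speaker's type — contradiction.
So Hana is a knight.
Consider Pia. Suppose Pia is a knave.
Then no assignment of the remaining roles makes every statement match its speaker's type — contradiction.
So Pia is a knight.
With that fixed, Gus's statement is true, so Gus is a knight.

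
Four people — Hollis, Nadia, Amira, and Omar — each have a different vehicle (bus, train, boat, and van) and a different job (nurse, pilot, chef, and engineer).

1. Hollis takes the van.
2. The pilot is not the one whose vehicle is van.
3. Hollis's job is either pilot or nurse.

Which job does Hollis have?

With clues 1–2, pilot is impossible for Hollis's job.
With clues 1–3, chef and engineer are impossible for Hollis's job.
That leaves nurse.

nurse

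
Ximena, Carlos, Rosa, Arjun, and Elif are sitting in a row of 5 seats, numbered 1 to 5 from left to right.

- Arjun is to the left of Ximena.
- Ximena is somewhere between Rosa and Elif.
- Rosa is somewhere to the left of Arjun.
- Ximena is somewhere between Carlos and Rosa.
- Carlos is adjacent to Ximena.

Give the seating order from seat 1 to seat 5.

Rosa, Arjun, Ximena, Carlos, Elif

From clue 1: Ximena is in {2,3,4,5}.
From clues 1–2: Ximena is in {3,4}.
From clues 1–4: Rosa → seat 1, Arjun → seat 2, Ximena → seat 3.
From clues 1–5: Carlos → seat 4, Elif → seat 5.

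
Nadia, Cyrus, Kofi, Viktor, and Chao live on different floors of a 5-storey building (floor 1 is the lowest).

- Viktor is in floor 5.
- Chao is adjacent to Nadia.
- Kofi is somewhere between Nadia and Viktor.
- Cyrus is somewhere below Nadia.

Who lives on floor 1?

With clue 1, Viktor is ruled out for floor 1.
With clues 1–3, Kofi is ruled out for floor 1.
With clues 1–4, Chao and Nadia are ruled out for floor 1.
So floor 1 is Cyrus.

Cyrus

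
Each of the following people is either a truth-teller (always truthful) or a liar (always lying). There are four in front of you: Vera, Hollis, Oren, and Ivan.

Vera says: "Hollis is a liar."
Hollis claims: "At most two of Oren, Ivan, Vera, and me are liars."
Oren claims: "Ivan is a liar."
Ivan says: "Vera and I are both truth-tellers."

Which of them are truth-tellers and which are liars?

Vera: liar, Hollis: truth-teller, Oren: truth-teller, Ivan: liar

Consider Vera. Suppose Vera is a truth-teller.
Then no assignment of the remaining roles makes every statement match its speaker's type — contradiction.
So Vera is a liar.
With that fixed, Ivan's statement is false, so Ivan is a liar.
With that fixed, Oren's statement is true, so Oren is a truth-teller.
Consider Hollis. Suppose Hollis is a liar.
Then Vera's statement comes out true, contradicting Vera being a liar.
So Hollis is a truth-teller.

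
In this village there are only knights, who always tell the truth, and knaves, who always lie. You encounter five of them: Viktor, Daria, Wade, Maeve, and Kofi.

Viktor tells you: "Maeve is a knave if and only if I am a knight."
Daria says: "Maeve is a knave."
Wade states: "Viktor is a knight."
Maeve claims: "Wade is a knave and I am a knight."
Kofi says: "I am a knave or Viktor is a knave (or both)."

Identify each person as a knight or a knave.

Viktor: knave, Daria: knight, Wade: knave, Maeve: knave, Kofi: knight

Consider Viktor. Suppose Viktor is a knight.
Then whichever role Kofi has, Kofi's statement has the wrong truth value — contradiction.
So Viktor is a knave.
With that fixed, Wade's statement is false, so Wade is a knave.
With that fixed, Kofi's statement is true, so Kofi is a knight.
Consider Daria. Suppose Daria is a knave.
Then no assignment of the remaining roles makes every statement match its speaker's type — contradiction.
So Daria is a knight.
Consider Maeve. Suppose Maeve is a knight.
Then Viktor's statement comes out true, contradicting Viktor being a knave.
So Maeve is a knave.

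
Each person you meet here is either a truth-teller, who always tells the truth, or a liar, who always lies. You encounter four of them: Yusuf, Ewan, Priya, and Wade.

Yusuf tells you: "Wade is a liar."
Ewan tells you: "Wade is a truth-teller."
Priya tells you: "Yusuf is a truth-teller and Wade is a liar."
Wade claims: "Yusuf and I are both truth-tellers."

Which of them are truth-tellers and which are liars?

Consider Yusuf. Suppose Yusuf is a liar.
Then no assignment of the remaining roles makes every statement match its speaker's type — contradiction.
So Yusuf is a truth-teller.
Consider Ewan. Suppose Ewan is a truth-teller.
Then no assignment of the remaining roles makes every statement match its speaker's type — contradiction.
So Ewan is a liar.
Consider Priya. Suppose Priya is a liar.
Then no assignment of the remaining roles makes every statement match its speaker's type — contradiction.
So Priya is a truth-teller.
Consider Wade. Suppose Wade is a truth-teller.
Then Yusuf's statement comes out false, contradicting Yusuf being a truth-teller.
So Wade is a liar.

Yusuf: truth-teller, Ewan: liar, Priya: truth-teller, Wade: liar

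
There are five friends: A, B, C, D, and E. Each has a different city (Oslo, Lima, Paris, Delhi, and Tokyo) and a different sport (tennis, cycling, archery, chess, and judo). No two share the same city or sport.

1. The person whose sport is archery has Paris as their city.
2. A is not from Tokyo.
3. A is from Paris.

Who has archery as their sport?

With clues 1–3, B, C, D, and E are impossible for the one with sport archery.
That leaves A.

A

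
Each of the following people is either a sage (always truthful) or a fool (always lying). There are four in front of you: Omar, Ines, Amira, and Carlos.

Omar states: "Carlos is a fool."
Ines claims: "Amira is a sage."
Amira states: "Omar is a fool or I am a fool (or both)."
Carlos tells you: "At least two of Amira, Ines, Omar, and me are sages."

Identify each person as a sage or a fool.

Consider Omar. Suppose Omar is a sage.
Then whichever role Amira has, Amira's statement has the wrong truth value — contradiction.
So Omar is a fool.
With that fixed, Amira's statement is true, so Amira is a sage.
With that fixed, Ines's statement is true, so Ines is a sage.
With that fixed, Carlos's statement is true, so Carlos is a sage.

Omar: fool, Ines: sage, Amira: sage, Carlos: sage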